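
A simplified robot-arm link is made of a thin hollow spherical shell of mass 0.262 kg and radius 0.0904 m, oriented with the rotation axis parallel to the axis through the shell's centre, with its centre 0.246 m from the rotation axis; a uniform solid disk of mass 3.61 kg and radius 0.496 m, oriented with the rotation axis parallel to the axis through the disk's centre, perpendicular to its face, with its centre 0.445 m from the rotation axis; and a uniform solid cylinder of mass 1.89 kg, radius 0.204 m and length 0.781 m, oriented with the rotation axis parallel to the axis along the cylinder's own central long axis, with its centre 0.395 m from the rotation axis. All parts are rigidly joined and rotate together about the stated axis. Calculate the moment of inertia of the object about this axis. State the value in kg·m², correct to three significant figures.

Spherical shell: I_cm = (2/3)MR² = (2/3)(0.262)(0.0904)² = 0.0014274 kg·m²; centre at d = 0.246 m, so the parallel axis theorem gives I = 0.0014274 + (0.262)(0.246)² = 0.017283 kg·m².
Solid disk: I_cm = (1/2)MR² = (1/2)(3.61)(0.496)² = 0.44406 kg·m²; centre at d = 0.445 m, so the parallel axis theorem gives I = 0.44406 + (3.61)(0.445)² = 1.1589 kg·m².
Solid cylinder: I_cm = (1/2)MR² = (1/2)(1.89)(0.204)² = 0.039327 kg·m²; centre at d = 0.395 m, so the parallel axis theorem gives I = 0.039327 + (1.89)(0.395)² = 0.33421 kg·m².
Total I = 0.017283 + 1.1589 + 0.33421 = 1.5104 kg·m².

1.51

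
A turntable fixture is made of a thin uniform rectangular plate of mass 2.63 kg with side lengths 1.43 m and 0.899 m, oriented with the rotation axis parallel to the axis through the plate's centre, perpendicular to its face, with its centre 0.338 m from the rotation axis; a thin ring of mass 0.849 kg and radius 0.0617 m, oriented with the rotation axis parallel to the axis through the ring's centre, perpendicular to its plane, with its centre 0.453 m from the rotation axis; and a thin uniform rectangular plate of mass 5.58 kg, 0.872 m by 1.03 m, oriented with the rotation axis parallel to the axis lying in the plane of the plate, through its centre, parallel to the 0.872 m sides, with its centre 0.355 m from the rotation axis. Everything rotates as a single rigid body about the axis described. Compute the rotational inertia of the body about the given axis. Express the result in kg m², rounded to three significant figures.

2.30

Rectangular plate: I_cm = (1/12)M(a²+b²) = (1/12)(2.63)[(1.43)² + (0.899)²] = 0.6253 kg m²; centre at d = 0.338 m, so I = I_cm + Md² gives I = 0.6253 + (2.63)(0.338)² = 0.92577 kg m².
Thin ring: I_cm = MR² = (0.849)(0.0617)² = 0.003232 kg m²; centre at d = 0.453 m, so I = I_cm + Md² gives I = 0.003232 + (0.849)(0.453)² = 0.17745 kg m².
Rectangular plate: I_cm = (1/12)Mb² = (1/12)(5.58)(1.03)² = 0.49332 kg m²; centre at d = 0.355 m, so I = I_cm + Md² gives I = 0.49332 + (5.58)(0.355)² = 1.1965 kg m².
Total I = 0.92577 + 0.17745 + 1.1965 = 2.2998 kg m².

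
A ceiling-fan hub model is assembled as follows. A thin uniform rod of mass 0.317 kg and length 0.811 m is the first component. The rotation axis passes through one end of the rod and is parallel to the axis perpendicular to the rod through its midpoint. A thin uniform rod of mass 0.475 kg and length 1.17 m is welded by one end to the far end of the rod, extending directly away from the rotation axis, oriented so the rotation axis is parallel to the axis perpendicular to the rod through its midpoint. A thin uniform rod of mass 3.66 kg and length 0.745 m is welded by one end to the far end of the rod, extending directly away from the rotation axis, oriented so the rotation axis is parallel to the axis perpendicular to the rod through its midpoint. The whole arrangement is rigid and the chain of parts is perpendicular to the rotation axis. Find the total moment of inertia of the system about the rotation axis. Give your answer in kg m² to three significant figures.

Thin rod: I_cm = (1/12)ML² = (1/12)(0.317)(0.811)² = 0.017375 kg m²; centre at d = 0.4055 m, so I = I_cm + Md² gives I = 0.017375 + (0.317)(0.4055)² = 0.069499 kg m².
Thin rod: I_cm = (1/12)ML² = (1/12)(0.475)(1.17)² = 0.054186 kg m²; centre at d = 0.4055 + 0.4055 + 0.585 = 1.396 m, so I = I_cm + Md² gives I = 0.054186 + (0.475)(1.396)² = 0.97987 kg m².
Thin rod: I_cm = (1/12)ML² = (1/12)(3.66)(0.745)² = 0.16928 kg m²; centre at d = 0.4055 + 0.4055 + 0.585 + 0.585 + 0.3725 = 2.3535 m, so I = I_cm + Md² gives I = 0.16928 + (3.66)(2.3535)² = 20.442 kg m².
Total I = 0.069499 + 0.97987 + 20.442 = 21.491 kg m².

21.5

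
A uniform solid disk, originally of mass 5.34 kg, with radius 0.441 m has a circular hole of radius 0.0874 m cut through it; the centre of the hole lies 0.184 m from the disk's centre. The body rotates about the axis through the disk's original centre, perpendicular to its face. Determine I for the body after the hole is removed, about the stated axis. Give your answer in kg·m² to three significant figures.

Unpierced body about its centre: I₀ = (1/2)MR² = (1/2)(5.34)(0.441)² = 0.51926 kg·m².
The removed disk has mass m = M·(r/R)² = (5.34)(0.0874/0.441)² = 0.20974 kg (same uniform areal density).
Its moment of inertia about the rotation axis (parallel-axis theorem): I_hole = (1/2)mr² + md² = (1/2)(0.20974)(0.0874)² + (0.20974)(0.184)² = 0.0079021 kg·m².
Treating the hole as negative mass, I = I₀ − I_hole = 0.51926 − 0.0079021 = 0.51136 kg·m².

0.511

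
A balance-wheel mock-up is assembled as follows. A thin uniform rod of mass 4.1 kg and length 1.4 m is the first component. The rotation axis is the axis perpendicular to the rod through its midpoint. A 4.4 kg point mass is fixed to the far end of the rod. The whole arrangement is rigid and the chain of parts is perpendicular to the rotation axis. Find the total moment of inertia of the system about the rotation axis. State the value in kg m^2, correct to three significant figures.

2.83

Thin rod: I_cm = (1/12)ML² = (1/12)(4.1)(1.4)² = 0.66967 kg m^2; axis through the centre, so I = 0.66967 kg m^2.
Point mass: I_cm = 0; centre at d = 0.7 m, so the parallel axis theorem gives I = 0 + (4.4)(0.7)² = 2.156 kg m^2.
Total I = 0.66967 + 2.156 = 2.8257 kg m^2.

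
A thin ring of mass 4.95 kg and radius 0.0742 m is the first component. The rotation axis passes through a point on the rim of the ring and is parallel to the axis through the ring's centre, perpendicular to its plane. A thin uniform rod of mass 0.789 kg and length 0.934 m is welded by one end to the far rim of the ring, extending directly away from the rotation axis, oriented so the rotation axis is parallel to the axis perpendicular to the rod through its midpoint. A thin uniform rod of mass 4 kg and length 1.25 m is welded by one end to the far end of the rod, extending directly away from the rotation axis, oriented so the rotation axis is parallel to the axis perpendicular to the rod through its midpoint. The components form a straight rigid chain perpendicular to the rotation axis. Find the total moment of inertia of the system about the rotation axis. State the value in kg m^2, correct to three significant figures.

12.6

Thin ring: I_cm = MR² = (4.95)(0.0742)² = 0.027253 kg m^2; centre at d = 0.0742 m, so the parallel axis theorem gives I = 0.027253 + (4.95)(0.0742)² = 0.054506 kg m^2.
Thin rod: I_cm = (1/12)ML² = (1/12)(0.789)(0.934)² = 0.057357 kg m^2; centre at d = 0.0742 + 0.0742 + 0.467 = 0.6154 m, so the parallel axis theorem gives I = 0.057357 + (0.789)(0.6154)² = 0.35617 kg m^2.
Thin rod: I_cm = (1/12)ML² = (1/12)(4)(1.25)² = 0.52083 kg m^2; centre at d = 0.0742 + 0.0742 + 0.467 + 0.467 + 0.625 = 1.7074 m, so the parallel axis theorem gives I = 0.52083 + (4)(1.7074)² = 12.182 kg m^2.
Total I = 0.054506 + 0.35617 + 12.182 = 12.592 kg m^2.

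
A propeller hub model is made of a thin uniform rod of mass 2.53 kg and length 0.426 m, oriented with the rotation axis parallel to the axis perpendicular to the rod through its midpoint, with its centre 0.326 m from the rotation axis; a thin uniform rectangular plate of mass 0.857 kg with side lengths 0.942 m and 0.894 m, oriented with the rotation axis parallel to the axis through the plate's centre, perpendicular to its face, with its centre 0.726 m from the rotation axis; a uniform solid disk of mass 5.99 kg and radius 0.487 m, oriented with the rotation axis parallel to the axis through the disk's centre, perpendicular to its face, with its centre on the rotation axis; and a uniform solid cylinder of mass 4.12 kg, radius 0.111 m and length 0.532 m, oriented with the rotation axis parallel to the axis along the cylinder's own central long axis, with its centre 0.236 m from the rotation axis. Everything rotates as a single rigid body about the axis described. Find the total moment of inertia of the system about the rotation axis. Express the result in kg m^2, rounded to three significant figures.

Thin rod: I_cm = (1/12)ML² = (1/12)(2.53)(0.426)² = 0.038261 kg m^2; centre at d = 0.326 m, so the parallel axis theorem gives I = 0.038261 + (2.53)(0.326)² = 0.30714 kg m^2.
Rectangular plate: I_cm = (1/12)M(a²+b²) = (1/12)(0.857)[(0.942)² + (0.894)²] = 0.12045 kg m^2; centre at d = 0.726 m, so the parallel axis theorem gives I = 0.12045 + (0.857)(0.726)² = 0.57216 kg m^2.
Solid disk: I_cm = (1/2)MR² = (1/2)(5.99)(0.487)² = 0.71032 kg m^2; axis through the centre, so I = 0.71032 kg m^2.
Solid cylinder: I_cm = (1/2)MR² = (1/2)(4.12)(0.111)² = 0.025381 kg m^2; centre at d = 0.236 m, so the parallel axis theorem gives I = 0.025381 + (4.12)(0.236)² = 0.25485 kg m^2.
Total I = 0.30714 + 0.57216 + 0.71032 + 0.25485 = 1.8445 kg m^2.

1.84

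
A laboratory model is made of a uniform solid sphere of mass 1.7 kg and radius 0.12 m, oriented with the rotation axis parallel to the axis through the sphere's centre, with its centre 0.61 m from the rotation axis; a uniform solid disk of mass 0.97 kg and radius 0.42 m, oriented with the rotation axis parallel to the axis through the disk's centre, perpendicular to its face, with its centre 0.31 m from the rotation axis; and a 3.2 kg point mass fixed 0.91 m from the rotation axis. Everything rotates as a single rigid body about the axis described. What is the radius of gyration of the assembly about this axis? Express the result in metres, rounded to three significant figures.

Solid sphere: I_cm = (2/5)MR² = (2/5)(1.7)(0.12)² = 0.009792 kg m^2; centre at d = 0.61 m, so the parallel axis theorem gives I = 0.009792 + (1.7)(0.61)² = 0.64236 kg m^2.
Solid disk: I_cm = (1/2)MR² = (1/2)(0.97)(0.42)² = 0.085554 kg m^2; centre at d = 0.31 m, so the parallel axis theorem gives I = 0.085554 + (0.97)(0.31)² = 0.17877 kg m^2.
Point mass: I_cm = 0; centre at d = 0.91 m, so the parallel axis theorem gives I = 0 + (3.2)(0.91)² = 2.6499 kg m^2.
Total I = 3.4711 kg m^2; total mass M = 5.87 kg.
k = √(I/M) = √(3.4711/5.87) = 0.76897 m.

0.769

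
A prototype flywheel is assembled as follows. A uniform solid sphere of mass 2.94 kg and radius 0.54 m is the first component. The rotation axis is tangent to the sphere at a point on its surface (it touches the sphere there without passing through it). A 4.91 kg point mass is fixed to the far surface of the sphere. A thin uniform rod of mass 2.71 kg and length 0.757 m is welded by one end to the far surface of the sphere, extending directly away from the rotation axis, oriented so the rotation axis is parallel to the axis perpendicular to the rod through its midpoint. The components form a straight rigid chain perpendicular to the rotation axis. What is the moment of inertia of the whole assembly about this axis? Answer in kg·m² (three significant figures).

Solid sphere: I_cm = (2/5)MR² = (2/5)(2.94)(0.54)² = 0.34292 kg·m²; centre at d = 0.54 m, so the parallel axis theorem gives I = 0.34292 + (2.94)(0.54)² = 1.2002 kg·m².
Point mass: I_cm = 0; centre at d = 0.54 + 0.54 = 1.08 m, so the parallel axis theorem gives I = 0 + (4.91)(1.08)² = 5.727 kg·m².
Thin rod: I_cm = (1/12)ML² = (1/12)(2.71)(0.757)² = 0.12941 kg·m²; centre at d = 0.54 + 0.54 + 0.3785 = 1.4585 m, so the parallel axis theorem gives I = 0.12941 + (2.71)(1.4585)² = 5.8942 kg·m².
Total I = 1.2002 + 5.727 + 5.8942 = 12.821 kg·m².

12.8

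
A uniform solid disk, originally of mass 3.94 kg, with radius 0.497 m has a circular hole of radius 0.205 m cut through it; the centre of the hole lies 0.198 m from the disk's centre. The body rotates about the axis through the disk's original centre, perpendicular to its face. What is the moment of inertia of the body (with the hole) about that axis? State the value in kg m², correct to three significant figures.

Unpierced body about its centre: I₀ = (1/2)MR² = (1/2)(3.94)(0.497)² = 0.48661 kg m².
The removed disk has mass m = M·(r/R)² = (3.94)(0.205/0.497)² = 0.67033 kg (same uniform areal density).
Its moment of inertia about the rotation axis (parallel-axis theorem): I_hole = (1/2)mr² + md² = (1/2)(0.67033)(0.205)² + (0.67033)(0.198)² = 0.040365 kg m².
Treating the hole as negative mass, I = I₀ − I_hole = 0.48661 − 0.040365 = 0.44624 kg m².

0.446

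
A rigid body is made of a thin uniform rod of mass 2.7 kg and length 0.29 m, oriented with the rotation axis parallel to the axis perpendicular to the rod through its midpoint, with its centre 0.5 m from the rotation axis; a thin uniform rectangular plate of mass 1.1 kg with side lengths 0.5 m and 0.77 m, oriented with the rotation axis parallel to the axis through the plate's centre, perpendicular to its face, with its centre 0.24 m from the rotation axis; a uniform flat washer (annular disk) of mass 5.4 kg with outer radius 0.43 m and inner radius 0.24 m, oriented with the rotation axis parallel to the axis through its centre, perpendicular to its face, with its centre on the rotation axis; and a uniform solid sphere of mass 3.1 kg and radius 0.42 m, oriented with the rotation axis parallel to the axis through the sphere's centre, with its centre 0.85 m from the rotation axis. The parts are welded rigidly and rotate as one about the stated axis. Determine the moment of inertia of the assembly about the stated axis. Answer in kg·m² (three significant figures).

3.95

Thin rod: I_cm = (1/12)ML² = (1/12)(2.7)(0.29)² = 0.018922 kg·m²; centre at d = 0.5 m, so the parallel axis theorem gives I = 0.018922 + (2.7)(0.5)² = 0.69392 kg·m².
Rectangular plate: I_cm = (1/12)M(a²+b²) = (1/12)(1.1)[(0.5)² + (0.77)²] = 0.077266 kg·m²; centre at d = 0.24 m, so the parallel axis theorem gives I = 0.077266 + (1.1)(0.24)² = 0.14063 kg·m².
Annular disk: I_cm = (1/2)M(R²+r²) = (1/2)(5.4)[(0.43)² + (0.24)²] = 0.65475 kg·m²; axis through the centre, so I = 0.65475 kg·m².
Solid sphere: I_cm = (2/5)MR² = (2/5)(3.1)(0.42)² = 0.21874 kg·m²; centre at d = 0.85 m, so the parallel axis theorem gives I = 0.21874 + (3.1)(0.85)² = 2.4585 kg·m².
Total I = 0.69392 + 0.14063 + 0.65475 + 2.4585 = 3.9478 kg·m².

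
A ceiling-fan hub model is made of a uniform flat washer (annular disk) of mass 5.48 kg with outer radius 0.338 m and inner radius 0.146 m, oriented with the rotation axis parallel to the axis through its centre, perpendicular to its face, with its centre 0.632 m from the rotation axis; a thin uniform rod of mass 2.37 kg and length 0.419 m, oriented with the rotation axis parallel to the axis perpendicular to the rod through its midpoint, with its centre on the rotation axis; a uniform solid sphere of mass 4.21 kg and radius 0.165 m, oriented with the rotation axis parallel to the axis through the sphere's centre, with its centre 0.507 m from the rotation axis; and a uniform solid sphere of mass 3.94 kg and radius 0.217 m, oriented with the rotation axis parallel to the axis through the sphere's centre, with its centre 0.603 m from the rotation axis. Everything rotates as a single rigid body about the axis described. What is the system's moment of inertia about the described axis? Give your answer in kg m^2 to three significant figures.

Annular disk: I_cm = (1/2)M(R²+r²) = (1/2)(5.48)[(0.338)² + (0.146)²] = 0.37143 kg m^2; centre at d = 0.632 m, so the parallel axis theorem gives I = 0.37143 + (5.48)(0.632)² = 2.5603 kg m^2.
Thin rod: I_cm = (1/12)ML² = (1/12)(2.37)(0.419)² = 0.034673 kg m^2; axis through the centre, so I = 0.034673 kg m^2.
Solid sphere: I_cm = (2/5)MR² = (2/5)(4.21)(0.165)² = 0.045847 kg m^2; centre at d = 0.507 m, so the parallel axis theorem gives I = 0.045847 + (4.21)(0.507)² = 1.128 kg m^2.
Solid sphere: I_cm = (2/5)MR² = (2/5)(3.94)(0.217)² = 0.074212 kg m^2; centre at d = 0.603 m, so the parallel axis theorem gives I = 0.074212 + (3.94)(0.603)² = 1.5068 kg m^2.
Total I = 2.5603 + 0.034673 + 1.128 + 1.5068 = 5.2298 kg m^2.

5.23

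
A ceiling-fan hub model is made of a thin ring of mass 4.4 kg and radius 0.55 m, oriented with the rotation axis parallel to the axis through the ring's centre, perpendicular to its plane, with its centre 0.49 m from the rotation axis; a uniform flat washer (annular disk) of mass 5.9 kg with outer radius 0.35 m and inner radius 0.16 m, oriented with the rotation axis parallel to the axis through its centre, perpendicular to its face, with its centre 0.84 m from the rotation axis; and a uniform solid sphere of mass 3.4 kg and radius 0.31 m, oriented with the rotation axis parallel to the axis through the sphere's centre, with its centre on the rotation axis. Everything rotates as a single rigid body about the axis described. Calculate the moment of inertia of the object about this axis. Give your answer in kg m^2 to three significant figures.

Thin ring: I_cm = MR² = (4.4)(0.55)² = 1.331 kg m^2; centre at d = 0.49 m, so I = I_cm + Md² gives I = 1.331 + (4.4)(0.49)² = 2.3874 kg m^2.
Annular disk: I_cm = (1/2)M(R²+r²) = (1/2)(5.9)[(0.35)² + (0.16)²] = 0.43689 kg m^2; centre at d = 0.84 m, so I = I_cm + Md² gives I = 0.43689 + (5.9)(0.84)² = 4.5999 kg m^2.
Solid sphere: I_cm = (2/5)MR² = (2/5)(3.4)(0.31)² = 0.1307 kg m^2; axis through the centre, so I = 0.1307 kg m^2.
Total I = 2.3874 + 4.5999 + 0.1307 = 7.1181 kg m^2.

7.12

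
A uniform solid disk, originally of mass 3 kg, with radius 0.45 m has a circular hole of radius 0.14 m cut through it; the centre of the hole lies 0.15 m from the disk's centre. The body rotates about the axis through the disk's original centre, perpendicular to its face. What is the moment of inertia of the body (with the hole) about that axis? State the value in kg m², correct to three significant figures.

0.294

Unpierced body about its centre: I₀ = (1/2)MR² = (1/2)(3)(0.45)² = 0.30375 kg m².
The removed disk has mass m = M·(r/R)² = (3)(0.14/0.45)² = 0.29037 kg (same uniform areal density).
Its moment of inertia about the rotation axis (parallel-axis theorem): I_hole = (1/2)mr² + md² = (1/2)(0.29037)(0.14)² + (0.29037)(0.15)² = 0.009379 kg m².
Treating the hole as negative mass, I = I₀ − I_hole = 0.30375 − 0.009379 = 0.29437 kg m².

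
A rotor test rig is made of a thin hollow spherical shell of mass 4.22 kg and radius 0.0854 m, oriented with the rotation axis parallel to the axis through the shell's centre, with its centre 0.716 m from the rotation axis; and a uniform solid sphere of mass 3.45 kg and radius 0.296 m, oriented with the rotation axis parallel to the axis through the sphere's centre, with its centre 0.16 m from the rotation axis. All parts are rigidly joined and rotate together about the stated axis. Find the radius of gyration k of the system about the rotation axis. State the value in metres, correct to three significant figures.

0.559

Spherical shell: I_cm = (2/3)MR² = (2/3)(4.22)(0.0854)² = 0.020518 kg m²; centre at d = 0.716 m, so I = I_cm + Md² gives I = 0.020518 + (4.22)(0.716)² = 2.1839 kg m².
Solid sphere: I_cm = (2/5)MR² = (2/5)(3.45)(0.296)² = 0.12091 kg m²; centre at d = 0.16 m, so I = I_cm + Md² gives I = 0.12091 + (3.45)(0.16)² = 0.20923 kg m².
Total I = 2.3932 kg m²; total mass M = 7.67 kg.
k = √(I/M) = √(2.3932/7.67) = 0.55858 m.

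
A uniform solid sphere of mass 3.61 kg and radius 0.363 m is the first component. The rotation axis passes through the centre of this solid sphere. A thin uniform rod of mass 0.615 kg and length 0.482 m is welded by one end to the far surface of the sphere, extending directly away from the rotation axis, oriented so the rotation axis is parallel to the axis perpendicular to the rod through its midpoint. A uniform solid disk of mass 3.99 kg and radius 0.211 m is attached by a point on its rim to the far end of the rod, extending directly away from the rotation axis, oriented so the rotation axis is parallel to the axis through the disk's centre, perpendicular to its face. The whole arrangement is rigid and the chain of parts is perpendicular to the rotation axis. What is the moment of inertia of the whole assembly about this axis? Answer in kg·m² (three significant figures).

4.96

Solid sphere: I_cm = (2/5)MR² = (2/5)(3.61)(0.363)² = 0.19027 kg·m²; axis through the centre, so I = 0.19027 kg·m².
Thin rod: I_cm = (1/12)ML² = (1/12)(0.615)(0.482)² = 0.011907 kg·m²; centre at d = 0.363 + 0.241 = 0.604 m, so I = I_cm + Md² gives I = 0.011907 + (0.615)(0.604)² = 0.23627 kg·m².
Solid disk: I_cm = (1/2)MR² = (1/2)(3.99)(0.211)² = 0.088819 kg·m²; centre at d = 0.363 + 0.241 + 0.241 + 0.211 = 1.056 m, so I = I_cm + Md² gives I = 0.088819 + (3.99)(1.056)² = 4.5382 kg·m².
Total I = 0.19027 + 0.23627 + 4.5382 = 4.9648 kg·m².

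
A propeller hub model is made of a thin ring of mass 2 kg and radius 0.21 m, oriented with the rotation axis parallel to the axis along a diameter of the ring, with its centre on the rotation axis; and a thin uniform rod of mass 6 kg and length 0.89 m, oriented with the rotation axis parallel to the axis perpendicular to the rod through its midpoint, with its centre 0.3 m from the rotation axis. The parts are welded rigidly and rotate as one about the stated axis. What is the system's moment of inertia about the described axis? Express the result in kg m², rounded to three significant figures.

0.980

Thin ring: I_cm = (1/2)MR² = (1/2)(2)(0.21)² = 0.0441 kg m²; axis through the centre, so I = 0.0441 kg m².
Thin rod: I_cm = (1/12)ML² = (1/12)(6)(0.89)² = 0.39605 kg m²; centre at d = 0.3 m, so the parallel axis theorem gives I = 0.39605 + (6)(0.3)² = 0.93605 kg m².
Total I = 0.0441 + 0.93605 = 0.98015 kg m².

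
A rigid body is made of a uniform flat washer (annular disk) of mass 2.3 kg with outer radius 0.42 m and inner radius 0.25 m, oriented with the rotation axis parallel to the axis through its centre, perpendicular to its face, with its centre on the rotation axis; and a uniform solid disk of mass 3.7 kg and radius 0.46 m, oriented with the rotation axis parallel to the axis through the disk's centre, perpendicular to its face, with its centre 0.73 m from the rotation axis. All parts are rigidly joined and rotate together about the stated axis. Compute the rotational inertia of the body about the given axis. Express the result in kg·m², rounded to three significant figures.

Annular disk: I_cm = (1/2)M(R²+r²) = (1/2)(2.3)[(0.42)² + (0.25)²] = 0.27473 kg·m²; axis through the centre, so I = 0.27473 kg·m².
Solid disk: I_cm = (1/2)MR² = (1/2)(3.7)(0.46)² = 0.39146 kg·m²; centre at d = 0.73 m, so the parallel axis theorem gives I = 0.39146 + (3.7)(0.73)² = 2.3632 kg·m².
Total I = 0.27473 + 2.3632 = 2.6379 kg·m².

2.64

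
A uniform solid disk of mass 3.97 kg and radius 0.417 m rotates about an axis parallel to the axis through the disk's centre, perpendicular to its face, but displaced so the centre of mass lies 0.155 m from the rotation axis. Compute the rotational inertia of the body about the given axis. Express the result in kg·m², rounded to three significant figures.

I_cm = (1/2)MR² = (1/2)(3.97)(0.417)² = 0.34517 kg·m²; centre at d = 0.155 m, so the parallel axis theorem gives I = 0.34517 + (3.97)(0.155)² = 0.44055 kg·m².

0.441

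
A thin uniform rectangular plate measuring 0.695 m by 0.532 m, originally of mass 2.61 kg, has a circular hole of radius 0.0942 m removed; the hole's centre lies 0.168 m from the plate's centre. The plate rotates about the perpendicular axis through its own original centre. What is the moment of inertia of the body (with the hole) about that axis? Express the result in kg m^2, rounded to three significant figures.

Unpierced body about its centre: I₀ = (1/12)M(a²+b²) = (1/12)(2.61)[(0.695)² + (0.532)²] = 0.16662 kg m^2.
The removed disk has mass m = M·πr²/(ab) = (2.61)·π(0.0942)²/(0.695·0.532) = 0.19679 kg (same uniform areal density).
Its moment of inertia about the rotation axis (parallel-axis theorem): I_hole = (1/2)mr² + md² = (1/2)(0.19679)(0.0942)² + (0.19679)(0.168)² = 0.0064272 kg m^2.
Treating the hole as negative mass, I = I₀ − I_hole = 0.16662 − 0.0064272 = 0.16019 kg m^2.

0.160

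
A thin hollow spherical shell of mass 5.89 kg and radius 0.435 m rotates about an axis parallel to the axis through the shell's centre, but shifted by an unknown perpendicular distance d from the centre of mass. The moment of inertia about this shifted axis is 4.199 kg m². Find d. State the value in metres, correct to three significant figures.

0.766

About the centre-of-mass axis, I_cm = (2/3)MR² = (2/3)(5.89)(0.435)² = 0.74302 kg m².
Parallel axis theorem: I = I_cm + Md², so Md² = 4.199 − 0.74302 = 3.456 kg m².
d = √(3.456 / 5.89) = 0.766 m.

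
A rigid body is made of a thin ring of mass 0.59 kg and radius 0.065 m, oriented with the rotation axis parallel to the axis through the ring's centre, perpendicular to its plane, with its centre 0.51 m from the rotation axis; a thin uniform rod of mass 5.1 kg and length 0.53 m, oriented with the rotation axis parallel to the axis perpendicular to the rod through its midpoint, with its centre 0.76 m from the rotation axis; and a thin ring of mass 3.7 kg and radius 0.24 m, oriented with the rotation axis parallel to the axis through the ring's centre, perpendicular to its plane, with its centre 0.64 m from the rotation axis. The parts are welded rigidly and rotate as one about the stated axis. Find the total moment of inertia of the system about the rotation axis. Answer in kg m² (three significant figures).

Thin ring: I_cm = MR² = (0.59)(0.065)² = 0.0024928 kg m²; centre at d = 0.51 m, so the parallel axis theorem gives I = 0.0024928 + (0.59)(0.51)² = 0.15595 kg m².
Thin rod: I_cm = (1/12)ML² = (1/12)(5.1)(0.53)² = 0.11938 kg m²; centre at d = 0.76 m, so the parallel axis theorem gives I = 0.11938 + (5.1)(0.76)² = 3.0651 kg m².
Thin ring: I_cm = MR² = (3.7)(0.24)² = 0.21312 kg m²; centre at d = 0.64 m, so the parallel axis theorem gives I = 0.21312 + (3.7)(0.64)² = 1.7286 kg m².
Total I = 0.15595 + 3.0651 + 1.7286 = 4.9497 kg m².

4.95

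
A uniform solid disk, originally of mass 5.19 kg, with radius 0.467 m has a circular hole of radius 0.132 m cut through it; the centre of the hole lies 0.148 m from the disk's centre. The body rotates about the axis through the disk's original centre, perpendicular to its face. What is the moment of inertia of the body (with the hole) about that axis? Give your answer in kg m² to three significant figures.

0.553

Unpierced body about its centre: I₀ = (1/2)MR² = (1/2)(5.19)(0.467)² = 0.56594 kg m².
The removed disk has mass m = M·(r/R)² = (5.19)(0.132/0.467)² = 0.41465 kg (same uniform areal density).
Its moment of inertia about the rotation axis (parallel-axis theorem): I_hole = (1/2)mr² + md² = (1/2)(0.41465)(0.132)² + (0.41465)(0.148)² = 0.012695 kg m².
Treating the hole as negative mass, I = I₀ − I_hole = 0.56594 − 0.012695 = 0.55325 kg m².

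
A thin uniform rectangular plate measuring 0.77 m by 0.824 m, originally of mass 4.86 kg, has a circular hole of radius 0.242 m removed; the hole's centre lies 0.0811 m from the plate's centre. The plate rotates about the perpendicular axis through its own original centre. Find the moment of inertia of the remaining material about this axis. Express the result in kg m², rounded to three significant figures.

Unpierced body about its centre: I₀ = (1/12)M(a²+b²) = (1/12)(4.86)[(0.77)² + (0.824)²] = 0.51511 kg m².
The removed disk has mass m = M·πr²/(ab) = (4.86)·π(0.242)²/(0.77·0.824) = 1.4093 kg (same uniform areal density).
Its moment of inertia about the rotation axis (parallel-axis theorem): I_hole = (1/2)mr² + md² = (1/2)(1.4093)(0.242)² + (1.4093)(0.0811)² = 0.050536 kg m².
Treating the hole as negative mass, I = I₀ − I_hole = 0.51511 − 0.050536 = 0.46457 kg m².

0.465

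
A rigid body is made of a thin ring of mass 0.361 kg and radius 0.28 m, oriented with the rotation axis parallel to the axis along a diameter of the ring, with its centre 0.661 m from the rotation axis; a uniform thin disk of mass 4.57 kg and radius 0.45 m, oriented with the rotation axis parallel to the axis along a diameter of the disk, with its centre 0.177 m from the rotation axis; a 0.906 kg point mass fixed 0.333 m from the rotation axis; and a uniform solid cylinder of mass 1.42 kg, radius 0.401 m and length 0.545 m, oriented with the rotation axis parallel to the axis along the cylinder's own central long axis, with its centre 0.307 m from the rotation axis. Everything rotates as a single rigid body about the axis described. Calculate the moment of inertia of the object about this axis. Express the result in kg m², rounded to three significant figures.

0.895

Thin ring: I_cm = (1/2)MR² = (1/2)(0.361)(0.28)² = 0.014151 kg m²; centre at d = 0.661 m, so I = I_cm + Md² gives I = 0.014151 + (0.361)(0.661)² = 0.17188 kg m².
Thin disk: I_cm = (1/4)MR² = (1/4)(4.57)(0.45)² = 0.23136 kg m²; centre at d = 0.177 m, so I = I_cm + Md² gives I = 0.23136 + (4.57)(0.177)² = 0.37453 kg m².
Point mass: I_cm = 0; centre at d = 0.333 m, so I = I_cm + Md² gives I = 0 + (0.906)(0.333)² = 0.10047 kg m².
Solid cylinder: I_cm = (1/2)MR² = (1/2)(1.42)(0.401)² = 0.11417 kg m²; centre at d = 0.307 m, so I = I_cm + Md² gives I = 0.11417 + (1.42)(0.307)² = 0.248 kg m².
Total I = 0.17188 + 0.37453 + 0.10047 + 0.248 = 0.89488 kg m².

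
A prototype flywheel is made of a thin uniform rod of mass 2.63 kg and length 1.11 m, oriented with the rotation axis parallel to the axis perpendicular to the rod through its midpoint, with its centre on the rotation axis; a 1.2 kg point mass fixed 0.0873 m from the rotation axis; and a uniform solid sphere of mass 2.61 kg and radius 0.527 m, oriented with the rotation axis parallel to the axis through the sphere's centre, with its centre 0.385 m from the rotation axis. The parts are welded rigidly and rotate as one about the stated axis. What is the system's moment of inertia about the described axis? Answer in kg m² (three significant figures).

0.956

Thin rod: I_cm = (1/12)ML² = (1/12)(2.63)(1.11)² = 0.27004 kg m²; axis through the centre, so I = 0.27004 kg m².
Point mass: I_cm = 0; centre at d = 0.0873 m, so the parallel axis theorem gives I = 0 + (1.2)(0.0873)² = 0.0091455 kg m².
Solid sphere: I_cm = (2/5)MR² = (2/5)(2.61)(0.527)² = 0.28995 kg m²; centre at d = 0.385 m, so the parallel axis theorem gives I = 0.28995 + (2.61)(0.385)² = 0.67682 kg m².
Total I = 0.27004 + 0.0091455 + 0.67682 = 0.956 kg m².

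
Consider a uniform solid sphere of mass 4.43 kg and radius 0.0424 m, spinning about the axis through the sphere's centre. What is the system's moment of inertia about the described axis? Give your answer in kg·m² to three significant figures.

I_cm = (2/5)MR² = (2/5)(4.43)(0.0424)² = 0.0031856 kg·m²; axis through the centre, so I = 0.0031856 kg·m².

0.00319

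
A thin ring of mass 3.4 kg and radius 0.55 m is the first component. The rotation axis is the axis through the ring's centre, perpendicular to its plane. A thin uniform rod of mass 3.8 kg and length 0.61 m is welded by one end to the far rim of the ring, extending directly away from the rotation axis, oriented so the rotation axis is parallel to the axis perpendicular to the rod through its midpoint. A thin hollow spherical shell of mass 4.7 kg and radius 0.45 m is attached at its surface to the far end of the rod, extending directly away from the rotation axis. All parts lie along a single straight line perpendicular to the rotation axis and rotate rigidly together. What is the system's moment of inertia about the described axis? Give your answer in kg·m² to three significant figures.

Thin ring: I_cm = MR² = (3.4)(0.55)² = 1.0285 kg·m²; axis through the centre, so I = 1.0285 kg·m².
Thin rod: I_cm = (1/12)ML² = (1/12)(3.8)(0.61)² = 0.11783 kg·m²; centre at d = 0.55 + 0.305 = 0.855 m, so the parallel axis theorem gives I = 0.11783 + (3.8)(0.855)² = 2.8957 kg·m².
Spherical shell: I_cm = (2/3)MR² = (2/3)(4.7)(0.45)² = 0.6345 kg·m²; centre at d = 0.55 + 0.305 + 0.305 + 0.45 = 1.61 m, so the parallel axis theorem gives I = 0.6345 + (4.7)(1.61)² = 12.817 kg·m².
Total I = 1.0285 + 2.8957 + 12.817 = 16.742 kg·m².

16.7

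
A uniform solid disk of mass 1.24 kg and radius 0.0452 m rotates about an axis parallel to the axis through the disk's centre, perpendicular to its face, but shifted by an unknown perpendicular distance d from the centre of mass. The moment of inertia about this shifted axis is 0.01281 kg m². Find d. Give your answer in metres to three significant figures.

About the centre-of-mass axis, I_cm = (1/2)MR² = (1/2)(1.24)(0.0452)² = 0.0012667 kg m².
Parallel axis theorem: I = I_cm + Md², so Md² = 0.01281 − 0.0012667 = 0.011543 kg m².
d = √(0.011543 / 1.24) = 0.096484 m.

0.0965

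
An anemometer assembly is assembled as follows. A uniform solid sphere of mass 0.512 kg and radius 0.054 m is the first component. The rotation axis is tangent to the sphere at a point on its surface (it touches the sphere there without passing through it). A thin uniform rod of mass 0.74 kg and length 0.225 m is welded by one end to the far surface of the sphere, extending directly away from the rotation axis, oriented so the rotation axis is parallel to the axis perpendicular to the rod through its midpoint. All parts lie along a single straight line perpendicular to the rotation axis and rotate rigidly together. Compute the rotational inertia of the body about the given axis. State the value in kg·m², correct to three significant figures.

Solid sphere: I_cm = (2/5)MR² = (2/5)(0.512)(0.054)² = 0.0005972 kg·m²; centre at d = 0.054 m, so I = I_cm + Md² gives I = 0.0005972 + (0.512)(0.054)² = 0.0020902 kg·m².
Thin rod: I_cm = (1/12)ML² = (1/12)(0.74)(0.225)² = 0.0031219 kg·m²; centre at d = 0.054 + 0.054 + 0.1125 = 0.2205 m, so I = I_cm + Md² gives I = 0.0031219 + (0.74)(0.2205)² = 0.039101 kg·m².
Total I = 0.0020902 + 0.039101 = 0.041191 kg·m².

0.0412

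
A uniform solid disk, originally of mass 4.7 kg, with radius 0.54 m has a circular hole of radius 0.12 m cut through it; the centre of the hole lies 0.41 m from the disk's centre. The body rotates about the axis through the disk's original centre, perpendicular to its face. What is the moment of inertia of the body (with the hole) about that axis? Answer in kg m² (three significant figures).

Unpierced body about its centre: I₀ = (1/2)MR² = (1/2)(4.7)(0.54)² = 0.68526 kg m².
The removed disk has mass m = M·(r/R)² = (4.7)(0.12/0.54)² = 0.2321 kg (same uniform areal density).
Its moment of inertia about the rotation axis (parallel-axis theorem): I_hole = (1/2)mr² + md² = (1/2)(0.2321)(0.12)² + (0.2321)(0.41)² = 0.040687 kg m².
Treating the hole as negative mass, I = I₀ − I_hole = 0.68526 − 0.040687 = 0.64457 kg m².

0.645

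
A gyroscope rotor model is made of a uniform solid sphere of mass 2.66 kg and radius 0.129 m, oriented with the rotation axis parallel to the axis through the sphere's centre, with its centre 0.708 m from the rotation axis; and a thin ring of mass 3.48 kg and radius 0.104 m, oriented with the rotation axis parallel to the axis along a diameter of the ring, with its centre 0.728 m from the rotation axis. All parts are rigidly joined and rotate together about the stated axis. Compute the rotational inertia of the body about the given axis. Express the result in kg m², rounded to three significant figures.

Solid sphere: I_cm = (2/5)MR² = (2/5)(2.66)(0.129)² = 0.017706 kg m²; centre at d = 0.708 m, so the parallel axis theorem gives I = 0.017706 + (2.66)(0.708)² = 1.3511 kg m².
Thin ring: I_cm = (1/2)MR² = (1/2)(3.48)(0.104)² = 0.01882 kg m²; centre at d = 0.728 m, so the parallel axis theorem gives I = 0.01882 + (3.48)(0.728)² = 1.8632 kg m².
Total I = 1.3511 + 1.8632 = 3.2142 kg m².

3.21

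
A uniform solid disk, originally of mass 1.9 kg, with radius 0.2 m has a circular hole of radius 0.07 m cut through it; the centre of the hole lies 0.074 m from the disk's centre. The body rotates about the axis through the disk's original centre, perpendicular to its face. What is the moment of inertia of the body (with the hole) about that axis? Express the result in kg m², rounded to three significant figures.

Unpierced body about its centre: I₀ = (1/2)MR² = (1/2)(1.9)(0.2)² = 0.038 kg m².
The removed disk has mass m = M·(r/R)² = (1.9)(0.07/0.2)² = 0.23275 kg (same uniform areal density).
Its moment of inertia about the rotation axis (parallel-axis theorem): I_hole = (1/2)mr² + md² = (1/2)(0.23275)(0.07)² + (0.23275)(0.074)² = 0.0018448 kg m².
Treating the hole as negative mass, I = I₀ − I_hole = 0.038 − 0.0018448 = 0.036155 kg m².

0.0362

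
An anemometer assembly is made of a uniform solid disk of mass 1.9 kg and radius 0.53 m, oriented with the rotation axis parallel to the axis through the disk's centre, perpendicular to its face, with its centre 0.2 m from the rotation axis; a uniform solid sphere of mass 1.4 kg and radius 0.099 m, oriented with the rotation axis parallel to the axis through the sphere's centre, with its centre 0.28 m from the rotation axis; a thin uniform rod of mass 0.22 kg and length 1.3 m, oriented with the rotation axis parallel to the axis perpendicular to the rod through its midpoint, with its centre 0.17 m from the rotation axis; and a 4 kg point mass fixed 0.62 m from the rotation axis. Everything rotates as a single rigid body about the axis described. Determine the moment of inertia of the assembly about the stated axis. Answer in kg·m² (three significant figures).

2.03

Solid disk: I_cm = (1/2)MR² = (1/2)(1.9)(0.53)² = 0.26686 kg·m²; centre at d = 0.2 m, so the parallel axis theorem gives I = 0.26686 + (1.9)(0.2)² = 0.34286 kg·m².
Solid sphere: I_cm = (2/5)MR² = (2/5)(1.4)(0.099)² = 0.0054886 kg·m²; centre at d = 0.28 m, so the parallel axis theorem gives I = 0.0054886 + (1.4)(0.28)² = 0.11525 kg·m².
Thin rod: I_cm = (1/12)ML² = (1/12)(0.22)(1.3)² = 0.030983 kg·m²; centre at d = 0.17 m, so the parallel axis theorem gives I = 0.030983 + (0.22)(0.17)² = 0.037341 kg·m².
Point mass: I_cm = 0; centre at d = 0.62 m, so the parallel axis theorem gives I = 0 + (4)(0.62)² = 1.5376 kg·m².
Total I = 0.34286 + 0.11525 + 0.037341 + 1.5376 = 2.033 kg·m².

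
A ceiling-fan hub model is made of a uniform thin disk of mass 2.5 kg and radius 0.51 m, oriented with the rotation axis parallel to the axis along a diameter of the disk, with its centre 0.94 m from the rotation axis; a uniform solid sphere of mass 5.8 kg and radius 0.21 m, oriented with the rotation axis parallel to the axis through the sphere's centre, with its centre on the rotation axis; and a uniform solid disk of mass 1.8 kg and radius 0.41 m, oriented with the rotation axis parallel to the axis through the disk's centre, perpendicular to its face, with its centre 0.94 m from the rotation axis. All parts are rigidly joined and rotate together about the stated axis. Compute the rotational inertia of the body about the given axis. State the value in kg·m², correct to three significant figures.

4.22

Thin disk: I_cm = (1/4)MR² = (1/4)(2.5)(0.51)² = 0.16256 kg·m²; centre at d = 0.94 m, so I = I_cm + Md² gives I = 0.16256 + (2.5)(0.94)² = 2.3716 kg·m².
Solid sphere: I_cm = (2/5)MR² = (2/5)(5.8)(0.21)² = 0.10231 kg·m²; axis through the centre, so I = 0.10231 kg·m².
Solid disk: I_cm = (1/2)MR² = (1/2)(1.8)(0.41)² = 0.15129 kg·m²; centre at d = 0.94 m, so I = I_cm + Md² gives I = 0.15129 + (1.8)(0.94)² = 1.7418 kg·m².
Total I = 2.3716 + 0.10231 + 1.7418 = 4.2156 kg·m².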